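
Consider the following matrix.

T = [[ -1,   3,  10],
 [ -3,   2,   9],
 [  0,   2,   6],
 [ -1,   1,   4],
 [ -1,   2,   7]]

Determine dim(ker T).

1

Row reduce to echelon form.
R2 ← R2 − (3)·R1: [0, -7, -21]
R4 ← R4 − R1: [0, -2, -6]
R5 ← R5 − R1: [0, -1, -3]
R3 ← R3 + (2/7)·R2: [0, 0, 0]
R4 ← R4 − (2/7)·R2: [0, 0, 0]
R5 ← R5 − (1/7)·R2: [0, 0, 0]
2 nonzero rows, so rank(T) = 2.
T has 3 columns; by rank–nullity, nullity = 3 − 2 = 1.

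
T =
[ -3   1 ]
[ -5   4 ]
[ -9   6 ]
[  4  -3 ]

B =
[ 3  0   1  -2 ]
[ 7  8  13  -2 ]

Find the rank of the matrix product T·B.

First compute TB:
[[ -2,   8,  10,   4],
 [ 13,  32,  47,   2],
 [ 15,  48,  69,   6],
 [ -9, -24, -35,  -2]]
Now row reduce the product.
R2 ← R2 + (13/2)·R1: [0, 84, 112, 28]
R3 ← R3 + (15/2)·R1: [0, 108, 144, 36]
R4 ← R4 − (9/2)·R1: [0, -60, -80, -20]
R3 ← R3 − (9/7)·R2: [0, 0, 0, 0]
R4 ← R4 + (5/7)·R2: [0, 0, 0, 0]
2 nonzero rows, so rank(TB) = 2.

2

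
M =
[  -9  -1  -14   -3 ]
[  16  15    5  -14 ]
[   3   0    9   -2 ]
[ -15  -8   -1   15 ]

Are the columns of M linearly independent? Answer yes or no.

Row reduce M to echelon form.
R2 ← R2 + (16/9)·R1: [0, 119/9, -179/9, -58/3]
R3 ← R3 + (1/3)·R1: [0, -1/3, 13/3, -3]
R4 ← R4 − (5/3)·R1: [0, -19/3, 67/3, 20]
R3 ← R3 + (3/119)·R2: [0, 0, 456/119, -415/119]
R4 ← R4 + (57/119)·R2: [0, 0, 1524/119, 1278/119]
R4 ← R4 − (127/38)·R3: [0, 0, 0, 851/38]
4 pivots among 4 columns.
Every column is a pivot column, so the columns are linearly independent.

yes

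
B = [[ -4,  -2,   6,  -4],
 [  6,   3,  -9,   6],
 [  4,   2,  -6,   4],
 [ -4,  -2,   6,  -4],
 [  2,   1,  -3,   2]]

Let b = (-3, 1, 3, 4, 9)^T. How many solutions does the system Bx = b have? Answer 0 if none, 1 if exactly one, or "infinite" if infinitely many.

0

Row reduce the augmented matrix [B | b].
R2 ← R2 + (3/2)·R1: [0, 0, 0, 0, -7/2]
R3 ← R3 + R1: [0, 0, 0, 0, 0]
R4 ← R4 − R1: [0, 0, 0, 0, 7]
R5 ← R5 + (1/2)·R1: [0, 0, 0, 0, 15/2]
R4 ← R4 + (2)·R2: [0, 0, 0, 0, 0]
R5 ← R5 + (15/7)·R2: [0, 0, 0, 0, 0]
The echelon form has 2 nonzero rows; the last pivot sits in the augmented column, so rank(B) = 1 but rank([B|b]) = 2.
Since the ranks differ, the system is inconsistent.
It has no solutions.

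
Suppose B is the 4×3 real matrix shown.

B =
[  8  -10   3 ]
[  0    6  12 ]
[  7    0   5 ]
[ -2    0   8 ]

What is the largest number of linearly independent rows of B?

3

Row reduce to echelon form.
R3 ← R3 − (7/8)·R1: [0, 35/4, 19/8]
R4 ← R4 + (1/4)·R1: [0, -5/2, 35/4]
R3 ← R3 − (35/24)·R2: [0, 0, -121/8]
R4 ← R4 + (5/12)·R2: [0, 0, 55/4]
R4 ← R4 + (10/11)·R3: [0, 0, 0]
Echelon form has 3 nonzero rows, so rank(B) = 3.
The rank gives the maximum number of linearly independent rows: 3.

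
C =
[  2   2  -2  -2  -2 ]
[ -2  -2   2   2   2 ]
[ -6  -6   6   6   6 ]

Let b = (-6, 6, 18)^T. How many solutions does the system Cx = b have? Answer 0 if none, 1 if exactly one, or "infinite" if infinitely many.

Row reduce the augmented matrix [C | b].
R2 ← R2 + R1: [0, 0, 0, 0, 0, 0]
R3 ← R3 + (3)·R1: [0, 0, 0, 0, 0, 0]
The echelon form has 1 nonzero rows, and every pivot lies in the first 5 columns, so rank(C) = rank([C|b]) = 1.
The system is consistent.
rank = 1 < 5 unknowns, so there are infinitely many solutions.

infinite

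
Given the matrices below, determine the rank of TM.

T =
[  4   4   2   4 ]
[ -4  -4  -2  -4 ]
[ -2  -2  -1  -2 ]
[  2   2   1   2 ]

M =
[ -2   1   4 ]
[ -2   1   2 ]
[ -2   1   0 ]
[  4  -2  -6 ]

1

First compute TM:
[[ -4,   2,   0],
 [  4,  -2,   0],
 [  2,  -1,   0],
 [ -2,   1,   0]]
Now row reduce the product.
R2 ← R2 + R1: [0, 0, 0]
R3 ← R3 + (1/2)·R1: [0, 0, 0]
R4 ← R4 − (1/2)·R1: [0, 0, 0]
1 nonzero row, so rank(TM) = 1.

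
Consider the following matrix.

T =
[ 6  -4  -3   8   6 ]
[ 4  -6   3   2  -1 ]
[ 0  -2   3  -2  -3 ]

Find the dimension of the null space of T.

Row reduce to echelon form.
R2 ← R2 − (2/3)·R1: [0, -10/3, 5, -10/3, -5]
R3 ← R3 − (3/5)·R2: [0, 0, 0, 0, 0]
2 nonzero rows, so rank(T) = 2.
T has 5 columns; by rank–nullity, nullity = 5 − 2 = 3.

3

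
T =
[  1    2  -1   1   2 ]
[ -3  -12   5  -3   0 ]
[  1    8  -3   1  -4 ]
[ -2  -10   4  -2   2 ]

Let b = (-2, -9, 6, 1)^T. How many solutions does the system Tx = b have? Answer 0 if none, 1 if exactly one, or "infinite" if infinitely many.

0

Row reduce the augmented matrix [T | b].
R2 ← R2 + (3)·R1: [0, -6, 2, 0, 6, -15]
R3 ← R3 − R1: [0, 6, -2, 0, -6, 8]
R4 ← R4 + (2)·R1: [0, -6, 2, 0, 6, -3]
R3 ← R3 + R2: [0, 0, 0, 0, 0, -7]
R4 ← R4 − R2: [0, 0, 0, 0, 0, 12]
R4 ← R4 + (12/7)·R3: [0, 0, 0, 0, 0, 0]
The echelon form has 3 nonzero rows; the last pivot sits in the augmented column, so rank(T) = 2 but rank([T|b]) = 3.
Since the ranks differ, the system is inconsistent.
It has no solutions.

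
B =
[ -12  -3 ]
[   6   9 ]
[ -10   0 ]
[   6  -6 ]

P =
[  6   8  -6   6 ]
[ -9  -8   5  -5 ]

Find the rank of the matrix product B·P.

2

First compute BP:
[[-45, -72,  57, -57],
 [-45, -24,   9,  -9],
 [-60, -80,  60, -60],
 [ 90,  96, -66,  66]]
Now row reduce the product.
R2 ← R2 − R1: [0, 48, -48, 48]
R3 ← R3 − (4/3)·R1: [0, 16, -16, 16]
R4 ← R4 + (2)·R1: [0, -48, 48, -48]
R3 ← R3 − (1/3)·R2: [0, 0, 0, 0]
R4 ← R4 + R2: [0, 0, 0, 0]
2 nonzero rows, so rank(BP) = 2.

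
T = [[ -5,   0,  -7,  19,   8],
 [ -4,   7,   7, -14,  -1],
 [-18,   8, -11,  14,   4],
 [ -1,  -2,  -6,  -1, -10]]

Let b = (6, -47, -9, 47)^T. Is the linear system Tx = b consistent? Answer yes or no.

yes

Row reduce the augmented matrix [T | b].
R2 ← R2 − (4/5)·R1: [0, 7, 63/5, -146/5, -37/5, -259/5]
R3 ← R3 − (18/5)·R1: [0, 8, 71/5, -272/5, -124/5, -153/5]
R4 ← R4 − (1/5)·R1: [0, -2, -23/5, -24/5, -58/5, 229/5]
R3 ← R3 − (8/7)·R2: [0, 0, -1/5, -736/35, -572/35, 143/5]
R4 ← R4 + (2/7)·R2: [0, 0, -1, -92/7, -96/7, 31]
R4 ← R4 − (5)·R3: [0, 0, 0, 92, 68, -112]
The echelon form has 4 nonzero rows, and every pivot lies in the first 5 columns, so rank(T) = rank([T|b]) = 4.
The system is consistent.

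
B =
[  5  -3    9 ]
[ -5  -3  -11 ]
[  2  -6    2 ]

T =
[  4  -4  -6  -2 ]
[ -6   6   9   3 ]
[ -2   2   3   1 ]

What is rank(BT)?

1

First compute BT:
[[ 20, -20, -30, -10],
 [ 20, -20, -30, -10],
 [ 40, -40, -60, -20]]
Now row reduce the product.
R2 ← R2 − R1: [0, 0, 0, 0]
R3 ← R3 − (2)·R1: [0, 0, 0, 0]
1 nonzero row, so rank(BT) = 1.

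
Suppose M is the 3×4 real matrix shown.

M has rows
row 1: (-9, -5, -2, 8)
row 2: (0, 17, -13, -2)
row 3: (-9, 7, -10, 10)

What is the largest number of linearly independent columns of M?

Row reduce to echelon form.
R3 ← R3 − R1: [0, 12, -8, 2]
R3 ← R3 − (12/17)·R2: [0, 0, 20/17, 58/17]
Echelon form has 3 nonzero rows, so rank(M) = 3.
The rank gives the maximum number of linearly independent columns: 3.

3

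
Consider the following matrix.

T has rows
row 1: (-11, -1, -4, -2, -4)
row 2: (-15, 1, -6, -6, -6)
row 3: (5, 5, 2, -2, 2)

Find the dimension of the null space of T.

2

Row reduce to echelon form.
R2 ← R2 − (15/11)·R1: [0, 26/11, -6/11, -36/11, -6/11]
R3 ← R3 + (5/11)·R1: [0, 50/11, 2/11, -32/11, 2/11]
R3 ← R3 − (25/13)·R2: [0, 0, 16/13, 44/13, 16/13]
3 nonzero rows, so rank(T) = 3.
T has 5 columns; by rank–nullity, nullity = 5 − 3 = 2.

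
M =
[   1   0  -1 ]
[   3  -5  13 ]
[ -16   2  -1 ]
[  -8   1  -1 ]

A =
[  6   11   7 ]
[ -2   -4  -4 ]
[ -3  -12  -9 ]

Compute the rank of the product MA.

First compute MA:
[[  9,  23,  16],
 [-11, -103, -76],
 [-97, -172, -111],
 [-47, -80, -51]]
Now row reduce the product.
R2 ← R2 + (11/9)·R1: [0, -674/9, -508/9]
R3 ← R3 + (97/9)·R1: [0, 683/9, 553/9]
R4 ← R4 + (47/9)·R1: [0, 361/9, 293/9]
R3 ← R3 + (683/674)·R2: [0, 0, 1431/337]
R4 ← R4 + (361/674)·R2: [0, 0, 783/337]
R4 ← R4 − (29/53)·R3: [0, 0, 0]
3 nonzero rows, so rank(MA) = 3.

3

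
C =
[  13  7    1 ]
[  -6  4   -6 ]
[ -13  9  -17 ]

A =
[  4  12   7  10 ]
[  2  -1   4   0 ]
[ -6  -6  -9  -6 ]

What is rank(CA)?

3

First compute CA:
[[ 60, 143, 110, 124],
 [ 20, -40,  28, -24],
 [ 68, -63,  98, -28]]
Now row reduce the product.
R2 ← R2 − (1/3)·R1: [0, -263/3, -26/3, -196/3]
R3 ← R3 − (17/15)·R1: [0, -3376/15, -80/3, -2528/15]
R3 ← R3 − (3376/1315)·R2: [0, 0, -5808/1315, -1056/1315]
3 nonzero rows, so rank(CA) = 3.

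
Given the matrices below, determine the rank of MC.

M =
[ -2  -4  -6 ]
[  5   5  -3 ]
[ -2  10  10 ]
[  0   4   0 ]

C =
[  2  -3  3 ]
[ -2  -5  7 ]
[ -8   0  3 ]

First compute MC:
[[ 52,  26, -52],
 [ 24, -40,  41],
 [-104, -44,  94],
 [ -8, -20,  28]]
Now row reduce the product.
R2 ← R2 − (6/13)·R1: [0, -52, 65]
R3 ← R3 + (2)·R1: [0, 8, -10]
R4 ← R4 + (2/13)·R1: [0, -16, 20]
R3 ← R3 + (2/13)·R2: [0, 0, 0]
R4 ← R4 − (4/13)·R2: [0, 0, 0]
2 nonzero rows, so rank(MC) = 2.

2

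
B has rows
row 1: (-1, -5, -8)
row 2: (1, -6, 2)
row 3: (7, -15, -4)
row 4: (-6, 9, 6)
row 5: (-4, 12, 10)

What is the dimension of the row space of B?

3

Row reduce to echelon form.
R2 ← R2 + R1: [0, -11, -6]
R3 ← R3 + (7)·R1: [0, -50, -60]
R4 ← R4 − (6)·R1: [0, 39, 54]
R5 ← R5 − (4)·R1: [0, 32, 42]
R3 ← R3 − (50/11)·R2: [0, 0, -360/11]
R4 ← R4 + (39/11)·R2: [0, 0, 360/11]
R5 ← R5 + (32/11)·R2: [0, 0, 270/11]
R4 ← R4 + R3: [0, 0, 0]
R5 ← R5 + (3/4)·R3: [0, 0, 0]
Echelon form has 3 nonzero rows, so rank(B) = 3.
The row space has dimension equal to the rank: 3.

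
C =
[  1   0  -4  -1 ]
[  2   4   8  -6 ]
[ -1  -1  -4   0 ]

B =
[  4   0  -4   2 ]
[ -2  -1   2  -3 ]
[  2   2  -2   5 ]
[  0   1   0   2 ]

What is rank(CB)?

2

First compute CB:
[[ -4,  -9,   4, -20],
 [ 16,   6, -16,  20],
 [-10,  -7,  10, -19]]
Now row reduce the product.
R2 ← R2 + (4)·R1: [0, -30, 0, -60]
R3 ← R3 − (5/2)·R1: [0, 31/2, 0, 31]
R3 ← R3 + (31/60)·R2: [0, 0, 0, 0]
2 nonzero rows, so rank(CB) = 2.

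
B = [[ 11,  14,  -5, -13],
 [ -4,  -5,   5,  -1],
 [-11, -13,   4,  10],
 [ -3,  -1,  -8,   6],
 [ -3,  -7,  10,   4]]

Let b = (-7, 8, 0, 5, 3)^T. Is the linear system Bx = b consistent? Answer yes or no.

no

Row reduce the augmented matrix [B | b].
R2 ← R2 + (4/11)·R1: [0, 1/11, 35/11, -63/11, 60/11]
R3 ← R3 + R1: [0, 1, -1, -3, -7]
R4 ← R4 + (3/11)·R1: [0, 31/11, -103/11, 27/11, 34/11]
R5 ← R5 + (3/11)·R1: [0, -35/11, 95/11, 5/11, 12/11]
R3 ← R3 − (11)·R2: [0, 0, -36, 60, -67]
R4 ← R4 − (31)·R2: [0, 0, -108, 180, -166]
R5 ← R5 + (35)·R2: [0, 0, 120, -200, 192]
R4 ← R4 − (3)·R3: [0, 0, 0, 0, 35]
R5 ← R5 + (10/3)·R3: [0, 0, 0, 0, -94/3]
R5 ← R5 + (94/105)·R4: [0, 0, 0, 0, 0]
The echelon form has 4 nonzero rows; the last pivot sits in the augmented column, so rank(B) = 3 but rank([B|b]) = 4.
Since the ranks differ, the system is inconsistent.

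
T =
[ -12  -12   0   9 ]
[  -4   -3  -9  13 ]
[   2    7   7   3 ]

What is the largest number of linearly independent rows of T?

Row reduce to echelon form.
R2 ← R2 − (1/3)·R1: [0, 1, -9, 10]
R3 ← R3 + (1/6)·R1: [0, 5, 7, 9/2]
R3 ← R3 − (5)·R2: [0, 0, 52, -91/2]
Echelon form has 3 nonzero rows, so rank(T) = 3.
The rank gives the maximum number of linearly independent rows: 3.

3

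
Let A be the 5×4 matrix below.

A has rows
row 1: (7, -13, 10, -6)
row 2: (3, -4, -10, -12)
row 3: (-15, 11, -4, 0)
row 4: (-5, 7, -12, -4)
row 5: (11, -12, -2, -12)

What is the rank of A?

Row reduce to echelon form.
R2 ← R2 − (3/7)·R1: [0, 11/7, -100/7, -66/7]
R3 ← R3 + (15/7)·R1: [0, -118/7, 122/7, -90/7]
R4 ← R4 + (5/7)·R1: [0, -16/7, -34/7, -58/7]
R5 ← R5 − (11/7)·R1: [0, 59/7, -124/7, -18/7]
R3 ← R3 + (118/11)·R2: [0, 0, -1494/11, -114]
R4 ← R4 + (16/11)·R2: [0, 0, -282/11, -22]
R5 ← R5 − (59/11)·R2: [0, 0, 648/11, 48]
R4 ← R4 − (47/249)·R3: [0, 0, 0, -40/83]
R5 ← R5 + (36/83)·R3: [0, 0, 0, -120/83]
R5 ← R5 − (3)·R4: [0, 0, 0, 0]
Echelon form has 4 nonzero rows, so rank(A) = 4.

4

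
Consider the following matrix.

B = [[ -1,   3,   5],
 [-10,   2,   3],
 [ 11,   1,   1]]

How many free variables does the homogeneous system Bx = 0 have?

0

Row reduce to echelon form.
R2 ← R2 − (10)·R1: [0, -28, -47]
R3 ← R3 + (11)·R1: [0, 34, 56]
R3 ← R3 + (17/14)·R2: [0, 0, -15/14]
3 nonzero rows, so rank(B) = 3.
B has 3 columns; by rank–nullity, nullity = 3 − 3 = 0.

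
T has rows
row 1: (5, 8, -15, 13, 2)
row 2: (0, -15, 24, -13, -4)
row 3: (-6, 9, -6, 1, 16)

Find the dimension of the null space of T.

Row reduce to echelon form.
R3 ← R3 + (6/5)·R1: [0, 93/5, -24, 83/5, 92/5]
R3 ← R3 + (31/25)·R2: [0, 0, 144/25, 12/25, 336/25]
3 nonzero rows, so rank(T) = 3.
T has 5 columns; by rank–nullity, nullity = 5 − 3 = 2.

2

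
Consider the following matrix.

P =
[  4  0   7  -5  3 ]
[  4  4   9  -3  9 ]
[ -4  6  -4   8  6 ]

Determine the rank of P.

2

Row reduce to echelon form.
R2 ← R2 − R1: [0, 4, 2, 2, 6]
R3 ← R3 + R1: [0, 6, 3, 3, 9]
R3 ← R3 − (3/2)·R2: [0, 0, 0, 0, 0]
Echelon form has 2 nonzero rows, so rank(P) = 2.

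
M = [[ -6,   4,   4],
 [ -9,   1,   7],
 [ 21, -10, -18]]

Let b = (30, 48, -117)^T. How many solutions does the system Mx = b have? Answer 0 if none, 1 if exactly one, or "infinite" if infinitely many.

Row reduce the augmented matrix [M | b].
R2 ← R2 − (3/2)·R1: [0, -5, 1, 3]
R3 ← R3 + (7/2)·R1: [0, 4, -4, -12]
R3 ← R3 + (4/5)·R2: [0, 0, -16/5, -48/5]
The echelon form has 3 nonzero rows, and every pivot lies in the first 3 columns, so rank(M) = rank([M|b]) = 3.
The system is consistent.
rank = 3 = number of unknowns, so the solution is unique.

1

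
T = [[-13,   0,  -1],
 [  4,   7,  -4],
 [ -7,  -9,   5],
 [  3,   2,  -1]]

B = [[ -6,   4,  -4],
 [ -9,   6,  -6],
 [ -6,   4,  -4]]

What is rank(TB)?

First compute TB:
[[ 84, -56,  56],
 [-63,  42, -42],
 [ 93, -62,  62],
 [-30,  20, -20]]
Now row reduce the product.
R2 ← R2 + (3/4)·R1: [0, 0, 0]
R3 ← R3 − (31/28)·R1: [0, 0, 0]
R4 ← R4 + (5/14)·R1: [0, 0, 0]
1 nonzero row, so rank(TB) = 1.

1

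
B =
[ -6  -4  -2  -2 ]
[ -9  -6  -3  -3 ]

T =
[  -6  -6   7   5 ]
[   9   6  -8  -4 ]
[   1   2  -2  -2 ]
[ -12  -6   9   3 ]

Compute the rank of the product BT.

First compute BT:
[[ 22,  20, -24, -16],
 [ 33,  30, -36, -24]]
Now row reduce the product.
R2 ← R2 − (3/2)·R1: [0, 0, 0, 0]
1 nonzero row, so rank(BT) = 1.

1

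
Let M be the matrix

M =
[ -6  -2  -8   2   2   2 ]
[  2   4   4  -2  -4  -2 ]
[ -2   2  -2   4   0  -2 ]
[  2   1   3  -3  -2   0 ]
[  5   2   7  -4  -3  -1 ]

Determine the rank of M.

Row reduce to echelon form.
R2 ← R2 + (1/3)·R1: [0, 10/3, 4/3, -4/3, -10/3, -4/3]
R3 ← R3 − (1/3)·R1: [0, 8/3, 2/3, 10/3, -2/3, -8/3]
R4 ← R4 + (1/3)·R1: [0, 1/3, 1/3, -7/3, -4/3, 2/3]
R5 ← R5 + (5/6)·R1: [0, 1/3, 1/3, -7/3, -4/3, 2/3]
R3 ← R3 − (4/5)·R2: [0, 0, -2/5, 22/5, 2, -8/5]
R4 ← R4 − (1/10)·R2: [0, 0, 1/5, -11/5, -1, 4/5]
R5 ← R5 − (1/10)·R2: [0, 0, 1/5, -11/5, -1, 4/5]
R4 ← R4 + (1/2)·R3: [0, 0, 0, 0, 0, 0]
R5 ← R5 + (1/2)·R3: [0, 0, 0, 0, 0, 0]
Echelon form has 3 nonzero rows, so rank(M) = 3.

3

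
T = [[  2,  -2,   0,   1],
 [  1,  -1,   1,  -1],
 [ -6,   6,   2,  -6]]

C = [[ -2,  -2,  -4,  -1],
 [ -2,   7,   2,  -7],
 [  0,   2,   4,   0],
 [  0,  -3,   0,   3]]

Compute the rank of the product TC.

2

First compute TC:
[[  0, -21, -12,  15],
 [  0,  -4,  -2,   3],
 [  0,  76,  44, -54]]
Now row reduce the product.
R2 ← R2 − (4/21)·R1: [0, 0, 2/7, 1/7]
R3 ← R3 + (76/21)·R1: [0, 0, 4/7, 2/7]
R3 ← R3 − (2)·R2: [0, 0, 0, 0]
2 nonzero rows, so rank(TC) = 2.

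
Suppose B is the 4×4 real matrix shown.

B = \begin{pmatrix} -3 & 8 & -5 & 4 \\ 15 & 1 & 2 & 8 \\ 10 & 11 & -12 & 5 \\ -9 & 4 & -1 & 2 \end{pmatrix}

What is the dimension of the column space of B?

Row reduce to echelon form.
R2 ← R2 + (5)·R1: [0, 41, -23, 28]
R3 ← R3 + (10/3)·R1: [0, 113/3, -86/3, 55/3]
R4 ← R4 − (3)·R1: [0, -20, 14, -10]
R3 ← R3 − (113/123)·R2: [0, 0, -309/41, -303/41]
R4 ← R4 + (20/41)·R2: [0, 0, 114/41, 150/41]
R4 ← R4 + (38/103)·R3: [0, 0, 0, 96/103]
Echelon form has 4 nonzero rows, so rank(B) = 4.
The column space has dimension equal to the rank: 4.

4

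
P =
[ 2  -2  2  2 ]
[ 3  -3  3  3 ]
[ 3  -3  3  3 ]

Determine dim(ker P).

3

Row reduce to echelon form.
R2 ← R2 − (3/2)·R1: [0, 0, 0, 0]
R3 ← R3 − (3/2)·R1: [0, 0, 0, 0]
1 nonzero row, so rank(P) = 1.
P has 4 columns; by rank–nullity, nullity = 4 − 1 = 3.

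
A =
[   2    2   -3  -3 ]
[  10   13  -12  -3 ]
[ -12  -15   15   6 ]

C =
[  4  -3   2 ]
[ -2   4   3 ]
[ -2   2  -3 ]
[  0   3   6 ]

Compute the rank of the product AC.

2

First compute AC:
[[ 10, -13,   1],
 [ 38, -11,  77],
 [-48,  24, -78]]
Now row reduce the product.
R2 ← R2 − (19/5)·R1: [0, 192/5, 366/5]
R3 ← R3 + (24/5)·R1: [0, -192/5, -366/5]
R3 ← R3 + R2: [0, 0, 0]
2 nonzero rows, so rank(AC) = 2.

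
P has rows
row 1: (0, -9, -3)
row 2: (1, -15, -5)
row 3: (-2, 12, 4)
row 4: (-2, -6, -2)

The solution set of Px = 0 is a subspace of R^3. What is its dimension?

1

Row reduce to echelon form.
Swap R1 ↔ R2
R3 ← R3 + (2)·R1: [0, -18, -6]
R4 ← R4 + (2)·R1: [0, -36, -12]
R3 ← R3 − (2)·R2: [0, 0, 0]
R4 ← R4 − (4)·R2: [0, 0, 0]
2 nonzero rows, so rank(P) = 2.
P has 3 columns; by rank–nullity, nullity = 3 − 2 = 1.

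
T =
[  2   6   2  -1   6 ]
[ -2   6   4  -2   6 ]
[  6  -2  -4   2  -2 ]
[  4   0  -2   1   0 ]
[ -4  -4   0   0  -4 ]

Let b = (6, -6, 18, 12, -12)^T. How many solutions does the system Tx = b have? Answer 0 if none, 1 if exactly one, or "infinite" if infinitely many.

infinite

Row reduce the augmented matrix [T | b].
R2 ← R2 + R1: [0, 12, 6, -3, 12, 0]
R3 ← R3 − (3)·R1: [0, -20, -10, 5, -20, 0]
R4 ← R4 − (2)·R1: [0, -12, -6, 3, -12, 0]
R5 ← R5 + (2)·R1: [0, 8, 4, -2, 8, 0]
R3 ← R3 + (5/3)·R2: [0, 0, 0, 0, 0, 0]
R4 ← R4 + R2: [0, 0, 0, 0, 0, 0]
R5 ← R5 − (2/3)·R2: [0, 0, 0, 0, 0, 0]
The echelon form has 2 nonzero rows, and every pivot lies in the first 5 columns, so rank(T) = rank([T|b]) = 2.
The system is consistent.
rank = 2 < 5 unknowns, so there are infinitely many solutions.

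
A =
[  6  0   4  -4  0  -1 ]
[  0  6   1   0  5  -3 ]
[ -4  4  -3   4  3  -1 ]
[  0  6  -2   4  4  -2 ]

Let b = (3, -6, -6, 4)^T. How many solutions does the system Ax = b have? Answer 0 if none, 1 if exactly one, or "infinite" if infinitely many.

0

Row reduce the augmented matrix [A | b].
R3 ← R3 + (2/3)·R1: [0, 4, -1/3, 4/3, 3, -5/3, -4]
R3 ← R3 − (2/3)·R2: [0, 0, -1, 4/3, -1/3, 1/3, 0]
R4 ← R4 − R2: [0, 0, -3, 4, -1, 1, 10]
R4 ← R4 − (3)·R3: [0, 0, 0, 0, 0, 0, 10]
The echelon form has 4 nonzero rows; the last pivot sits in the augmented column, so rank(A) = 3 but rank([A|b]) = 4.
Since the ranks differ, the system is inconsistent.
It has no solutions.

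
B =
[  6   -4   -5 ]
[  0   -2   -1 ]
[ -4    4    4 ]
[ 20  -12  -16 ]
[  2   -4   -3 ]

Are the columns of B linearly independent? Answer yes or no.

no

Row reduce B to echelon form.
R3 ← R3 + (2/3)·R1: [0, 4/3, 2/3]
R4 ← R4 − (10/3)·R1: [0, 4/3, 2/3]
R5 ← R5 − (1/3)·R1: [0, -8/3, -4/3]
R3 ← R3 + (2/3)·R2: [0, 0, 0]
R4 ← R4 + (2/3)·R2: [0, 0, 0]
R5 ← R5 − (4/3)·R2: [0, 0, 0]
2 pivots among 3 columns.
Only 2 < 3 pivot columns, so the columns are linearly dependent.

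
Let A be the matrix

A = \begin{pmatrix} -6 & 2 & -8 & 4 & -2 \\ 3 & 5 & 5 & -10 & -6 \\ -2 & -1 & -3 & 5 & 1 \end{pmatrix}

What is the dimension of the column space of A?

3

Row reduce to echelon form.
R2 ← R2 + (1/2)·R1: [0, 6, 1, -8, -7]
R3 ← R3 − (1/3)·R1: [0, -5/3, -1/3, 11/3, 5/3]
R3 ← R3 + (5/18)·R2: [0, 0, -1/18, 13/9, -5/18]
Echelon form has 3 nonzero rows, so rank(A) = 3.
The column space has dimension equal to the rank: 3.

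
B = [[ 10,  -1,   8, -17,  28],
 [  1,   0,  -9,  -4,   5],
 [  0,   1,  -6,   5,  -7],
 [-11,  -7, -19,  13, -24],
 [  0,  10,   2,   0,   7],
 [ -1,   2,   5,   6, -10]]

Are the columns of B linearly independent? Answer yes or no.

Row reduce B to echelon form.
R2 ← R2 − (1/10)·R1: [0, 1/10, -49/5, -23/10, 11/5]
R4 ← R4 + (11/10)·R1: [0, -81/10, -51/5, -57/10, 34/5]
R6 ← R6 + (1/10)·R1: [0, 19/10, 29/5, 43/10, -36/5]
R3 ← R3 − (10)·R2: [0, 0, 92, 28, -29]
R4 ← R4 + (81)·R2: [0, 0, -804, -192, 185]
R5 ← R5 − (100)·R2: [0, 0, 982, 230, -213]
R6 ← R6 − (19)·R2: [0, 0, 192, 48, -49]
R4 ← R4 + (201/23)·R3: [0, 0, 0, 1212/23, -1574/23]
R5 ← R5 − (491/46)·R3: [0, 0, 0, -1584/23, 4441/46]
R6 ← R6 − (48/23)·R3: [0, 0, 0, -240/23, 265/23]
R5 ← R5 + (132/101)·R4: [0, 0, 0, 0, 1435/202]
R6 ← R6 + (20/101)·R4: [0, 0, 0, 0, -205/101]
R6 ← R6 + (2/7)·R5: [0, 0, 0, 0, 0]
5 pivots among 5 columns.
Every column is a pivot column, so the columns are linearly independent.

yes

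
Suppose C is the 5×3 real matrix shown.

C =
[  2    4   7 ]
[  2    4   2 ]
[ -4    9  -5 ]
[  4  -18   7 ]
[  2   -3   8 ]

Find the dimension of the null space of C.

Row reduce to echelon form.
R2 ← R2 − R1: [0, 0, -5]
R3 ← R3 + (2)·R1: [0, 17, 9]
R4 ← R4 − (2)·R1: [0, -26, -7]
R5 ← R5 − R1: [0, -7, 1]
Swap R2 ↔ R3
R4 ← R4 + (26/17)·R2: [0, 0, 115/17]
R5 ← R5 + (7/17)·R2: [0, 0, 80/17]
R4 ← R4 + (23/17)·R3: [0, 0, 0]
R5 ← R5 + (16/17)·R3: [0, 0, 0]
3 nonzero rows, so rank(C) = 3.
C has 3 columns; by rank–nullity, nullity = 3 − 3 = 0.

0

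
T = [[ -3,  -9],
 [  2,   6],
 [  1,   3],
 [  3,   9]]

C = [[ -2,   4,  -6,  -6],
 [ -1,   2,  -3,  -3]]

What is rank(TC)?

First compute TC:
[[ 15, -30,  45,  45],
 [-10,  20, -30, -30],
 [ -5,  10, -15, -15],
 [-15,  30, -45, -45]]
Now row reduce the product.
R2 ← R2 + (2/3)·R1: [0, 0, 0, 0]
R3 ← R3 + (1/3)·R1: [0, 0, 0, 0]
R4 ← R4 + R1: [0, 0, 0, 0]
1 nonzero row, so rank(TC) = 1.

1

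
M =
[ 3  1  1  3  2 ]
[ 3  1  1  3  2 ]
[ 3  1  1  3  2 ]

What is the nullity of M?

4

Row reduce to echelon form.
R2 ← R2 − R1: [0, 0, 0, 0, 0]
R3 ← R3 − R1: [0, 0, 0, 0, 0]
1 nonzero row, so rank(M) = 1.
M has 5 columns; by rank–nullity, nullity = 5 − 1 = 4.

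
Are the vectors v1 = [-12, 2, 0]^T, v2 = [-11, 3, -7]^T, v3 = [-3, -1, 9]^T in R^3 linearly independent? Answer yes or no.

no

Form the matrix with these vectors as rows and row reduce.
R2 ← R2 − (11/12)·R1: [0, 7/6, -7]
R3 ← R3 − (1/4)·R1: [0, -3/2, 9]
R3 ← R3 + (9/7)·R2: [0, 0, 0]
2 nonzero rows, so the 3 vectors span a space of dimension 2.
Since 2 < 3, the vectors are linearly dependent.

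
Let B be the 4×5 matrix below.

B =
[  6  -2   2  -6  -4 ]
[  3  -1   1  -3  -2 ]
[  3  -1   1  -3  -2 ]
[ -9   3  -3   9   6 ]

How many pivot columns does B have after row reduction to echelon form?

1

Row reduce to echelon form.
R2 ← R2 − (1/2)·R1: [0, 0, 0, 0, 0]
R3 ← R3 − (1/2)·R1: [0, 0, 0, 0, 0]
R4 ← R4 + (3/2)·R1: [0, 0, 0, 0, 0]
Echelon form has 1 nonzero row, so rank(B) = 1.
Each nonzero row contributes one pivot column: 1 pivot columns.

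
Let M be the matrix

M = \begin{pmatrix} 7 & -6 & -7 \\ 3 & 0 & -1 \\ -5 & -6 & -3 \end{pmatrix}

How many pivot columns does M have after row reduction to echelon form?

2

Row reduce to echelon form.
R2 ← R2 − (3/7)·R1: [0, 18/7, 2]
R3 ← R3 + (5/7)·R1: [0, -72/7, -8]
R3 ← R3 + (4)·R2: [0, 0, 0]
Echelon form has 2 nonzero rows, so rank(M) = 2.
Each nonzero row contributes one pivot column: 2 pivot columns.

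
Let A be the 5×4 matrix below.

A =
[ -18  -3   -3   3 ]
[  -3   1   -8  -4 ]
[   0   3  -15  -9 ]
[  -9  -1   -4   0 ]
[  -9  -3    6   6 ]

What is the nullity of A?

2

Row reduce to echelon form.
R2 ← R2 − (1/6)·R1: [0, 3/2, -15/2, -9/2]
R4 ← R4 − (1/2)·R1: [0, 1/2, -5/2, -3/2]
R5 ← R5 − (1/2)·R1: [0, -3/2, 15/2, 9/2]
R3 ← R3 − (2)·R2: [0, 0, 0, 0]
R4 ← R4 − (1/3)·R2: [0, 0, 0, 0]
R5 ← R5 + R2: [0, 0, 0, 0]
2 nonzero rows, so rank(A) = 2.
A has 4 columns; by rank–nullity, nullity = 4 − 2 = 2.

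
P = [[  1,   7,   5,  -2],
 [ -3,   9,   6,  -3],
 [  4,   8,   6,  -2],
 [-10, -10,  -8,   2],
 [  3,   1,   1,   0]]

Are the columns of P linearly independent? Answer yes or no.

no

Row reduce P to echelon form.
R2 ← R2 + (3)·R1: [0, 30, 21, -9]
R3 ← R3 − (4)·R1: [0, -20, -14, 6]
R4 ← R4 + (10)·R1: [0, 60, 42, -18]
R5 ← R5 − (3)·R1: [0, -20, -14, 6]
R3 ← R3 + (2/3)·R2: [0, 0, 0, 0]
R4 ← R4 − (2)·R2: [0, 0, 0, 0]
R5 ← R5 + (2/3)·R2: [0, 0, 0, 0]
2 pivots among 4 columns.
Only 2 < 4 pivot columns, so the columns are linearly dependent.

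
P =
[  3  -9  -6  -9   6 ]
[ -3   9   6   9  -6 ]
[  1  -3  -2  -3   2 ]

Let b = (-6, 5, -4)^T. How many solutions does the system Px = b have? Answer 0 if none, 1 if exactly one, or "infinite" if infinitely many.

Row reduce the augmented matrix [P | b].
R2 ← R2 + R1: [0, 0, 0, 0, 0, -1]
R3 ← R3 − (1/3)·R1: [0, 0, 0, 0, 0, -2]
R3 ← R3 − (2)·R2: [0, 0, 0, 0, 0, 0]
The echelon form has 2 nonzero rows; the last pivot sits in the augmented column, so rank(P) = 1 but rank([P|b]) = 2.
Since the ranks differ, the system is inconsistent.
It has no solutions.

0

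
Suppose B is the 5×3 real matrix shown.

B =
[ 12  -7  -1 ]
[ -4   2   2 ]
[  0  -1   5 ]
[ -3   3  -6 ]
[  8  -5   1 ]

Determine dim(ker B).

1

Row reduce to echelon form.
R2 ← R2 + (1/3)·R1: [0, -1/3, 5/3]
R4 ← R4 + (1/4)·R1: [0, 5/4, -25/4]
R5 ← R5 − (2/3)·R1: [0, -1/3, 5/3]
R3 ← R3 − (3)·R2: [0, 0, 0]
R4 ← R4 + (15/4)·R2: [0, 0, 0]
R5 ← R5 − R2: [0, 0, 0]
2 nonzero rows, so rank(B) = 2.
B has 3 columns; by rank–nullity, nullity = 3 − 2 = 1.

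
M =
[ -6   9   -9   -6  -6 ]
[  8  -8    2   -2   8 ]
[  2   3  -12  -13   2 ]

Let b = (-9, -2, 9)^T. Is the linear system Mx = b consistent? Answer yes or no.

Row reduce the augmented matrix [M | b].
R2 ← R2 + (4/3)·R1: [0, 4, -10, -10, 0, -14]
R3 ← R3 + (1/3)·R1: [0, 6, -15, -15, 0, 6]
R3 ← R3 − (3/2)·R2: [0, 0, 0, 0, 0, 27]
The echelon form has 3 nonzero rows; the last pivot sits in the augmented column, so rank(M) = 2 but rank([M|b]) = 3.
Since the ranks differ, the system is inconsistent.

no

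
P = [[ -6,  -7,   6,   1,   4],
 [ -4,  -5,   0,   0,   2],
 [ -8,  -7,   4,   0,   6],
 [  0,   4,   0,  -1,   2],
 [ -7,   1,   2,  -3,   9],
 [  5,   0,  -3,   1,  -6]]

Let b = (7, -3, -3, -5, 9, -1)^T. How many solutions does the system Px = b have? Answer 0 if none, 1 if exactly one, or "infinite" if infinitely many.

Row reduce the augmented matrix [P | b].
R2 ← R2 − (2/3)·R1: [0, -1/3, -4, -2/3, -2/3, -23/3]
R3 ← R3 − (4/3)·R1: [0, 7/3, -4, -4/3, 2/3, -37/3]
R5 ← R5 − (7/6)·R1: [0, 55/6, -5, -25/6, 13/3, 5/6]
R6 ← R6 + (5/6)·R1: [0, -35/6, 2, 11/6, -8/3, 29/6]
R3 ← R3 + (7)·R2: [0, 0, -32, -6, -4, -66]
R4 ← R4 + (12)·R2: [0, 0, -48, -9, -6, -97]
R5 ← R5 + (55/2)·R2: [0, 0, -115, -45/2, -14, -210]
R6 ← R6 − (35/2)·R2: [0, 0, 72, 27/2, 9, 139]
R4 ← R4 − (3/2)·R3: [0, 0, 0, 0, 0, 2]
R5 ← R5 − (115/32)·R3: [0, 0, 0, -15/16, 3/8, 435/16]
R6 ← R6 + (9/4)·R3: [0, 0, 0, 0, 0, -19/2]
Swap R4 ↔ R5
R6 ← R6 + (19/4)·R5: [0, 0, 0, 0, 0, 0]
The echelon form has 5 nonzero rows; the last pivot sits in the augmented column, so rank(P) = 4 but rank([P|b]) = 5.
Since the ranks differ, the system is inconsistent.
It has no solutions.

0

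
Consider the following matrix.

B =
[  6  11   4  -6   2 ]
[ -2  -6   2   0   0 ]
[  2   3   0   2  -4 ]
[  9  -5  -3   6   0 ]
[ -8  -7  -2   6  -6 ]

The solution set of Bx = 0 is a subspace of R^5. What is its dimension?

0

Row reduce to echelon form.
R2 ← R2 + (1/3)·R1: [0, -7/3, 10/3, -2, 2/3]
R3 ← R3 − (1/3)·R1: [0, -2/3, -4/3, 4, -14/3]
R4 ← R4 − (3/2)·R1: [0, -43/2, -9, 15, -3]
R5 ← R5 + (4/3)·R1: [0, 23/3, 10/3, -2, -10/3]
R3 ← R3 − (2/7)·R2: [0, 0, -16/7, 32/7, -34/7]
R4 ← R4 − (129/14)·R2: [0, 0, -278/7, 234/7, -64/7]
R5 ← R5 + (23/7)·R2: [0, 0, 100/7, -60/7, -8/7]
R4 ← R4 − (139/8)·R3: [0, 0, 0, -46, 301/4]
R5 ← R5 + (25/4)·R3: [0, 0, 0, 20, -63/2]
R5 ← R5 + (10/23)·R4: [0, 0, 0, 0, 28/23]
5 nonzero rows, so rank(B) = 5.
B has 5 columns; by rank–nullity, nullity = 5 − 5 = 0.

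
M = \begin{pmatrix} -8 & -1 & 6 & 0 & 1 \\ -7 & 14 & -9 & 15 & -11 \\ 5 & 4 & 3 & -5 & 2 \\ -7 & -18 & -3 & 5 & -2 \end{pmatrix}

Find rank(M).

Row reduce to echelon form.
R2 ← R2 − (7/8)·R1: [0, 119/8, -57/4, 15, -95/8]
R3 ← R3 + (5/8)·R1: [0, 27/8, 27/4, -5, 21/8]
R4 ← R4 − (7/8)·R1: [0, -137/8, -33/4, 5, -23/8]
R3 ← R3 − (27/119)·R2: [0, 0, 1188/119, -1000/119, 633/119]
R4 ← R4 + (137/119)·R2: [0, 0, -2934/119, 2650/119, -1969/119]
R4 ← R4 + (163/66)·R3: [0, 0, 0, 50/33, -75/22]
Echelon form has 4 nonzero rows, so rank(M) = 4.

4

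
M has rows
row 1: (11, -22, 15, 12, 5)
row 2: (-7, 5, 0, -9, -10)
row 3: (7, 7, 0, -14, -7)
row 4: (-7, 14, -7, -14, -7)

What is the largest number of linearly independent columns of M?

Row reduce to echelon form.
R2 ← R2 + (7/11)·R1: [0, -9, 105/11, -15/11, -75/11]
R3 ← R3 − (7/11)·R1: [0, 21, -105/11, -238/11, -112/11]
R4 ← R4 + (7/11)·R1: [0, 0, 28/11, -70/11, -42/11]
R3 ← R3 + (7/3)·R2: [0, 0, 140/11, -273/11, -287/11]
R4 ← R4 − (1/5)·R3: [0, 0, 0, -7/5, 7/5]
Echelon form has 4 nonzero rows, so rank(M) = 4.
The rank gives the maximum number of linearly independent columns: 4.

4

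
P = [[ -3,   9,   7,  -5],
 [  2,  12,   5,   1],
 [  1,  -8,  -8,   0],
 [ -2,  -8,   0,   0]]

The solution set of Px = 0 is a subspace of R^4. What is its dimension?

0

Row reduce to echelon form.
R2 ← R2 + (2/3)·R1: [0, 18, 29/3, -7/3]
R3 ← R3 + (1/3)·R1: [0, -5, -17/3, -5/3]
R4 ← R4 − (2/3)·R1: [0, -14, -14/3, 10/3]
R3 ← R3 + (5/18)·R2: [0, 0, -161/54, -125/54]
R4 ← R4 + (7/9)·R2: [0, 0, 77/27, 41/27]
R4 ← R4 + (22/23)·R3: [0, 0, 0, -16/23]
4 nonzero rows, so rank(P) = 4.
P has 4 columns; by rank–nullity, nullity = 4 − 4 = 0.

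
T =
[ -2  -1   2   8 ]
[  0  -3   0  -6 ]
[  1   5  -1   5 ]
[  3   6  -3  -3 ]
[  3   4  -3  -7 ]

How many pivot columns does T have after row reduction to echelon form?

2

Row reduce to echelon form.
R3 ← R3 + (1/2)·R1: [0, 9/2, 0, 9]
R4 ← R4 + (3/2)·R1: [0, 9/2, 0, 9]
R5 ← R5 + (3/2)·R1: [0, 5/2, 0, 5]
R3 ← R3 + (3/2)·R2: [0, 0, 0, 0]
R4 ← R4 + (3/2)·R2: [0, 0, 0, 0]
R5 ← R5 + (5/6)·R2: [0, 0, 0, 0]
Echelon form has 2 nonzero rows, so rank(T) = 2.
Each nonzero row contributes one pivot column: 2 pivot columns.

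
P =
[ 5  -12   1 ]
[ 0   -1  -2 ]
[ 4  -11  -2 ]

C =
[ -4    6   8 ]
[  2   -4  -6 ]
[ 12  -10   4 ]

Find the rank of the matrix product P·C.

2

First compute PC:
[[-32,  68, 116],
 [-26,  24,  -2],
 [-62,  88,  90]]
Now row reduce the product.
R2 ← R2 − (13/16)·R1: [0, -125/4, -385/4]
R3 ← R3 − (31/16)·R1: [0, -175/4, -539/4]
R3 ← R3 − (7/5)·R2: [0, 0, 0]
2 nonzero rows, so rank(PC) = 2.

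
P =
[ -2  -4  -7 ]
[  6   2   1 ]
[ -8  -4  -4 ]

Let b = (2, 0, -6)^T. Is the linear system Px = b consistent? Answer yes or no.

Row reduce the augmented matrix [P | b].
R2 ← R2 + (3)·R1: [0, -10, -20, 6]
R3 ← R3 − (4)·R1: [0, 12, 24, -14]
R3 ← R3 + (6/5)·R2: [0, 0, 0, -34/5]
The echelon form has 3 nonzero rows; the last pivot sits in the augmented column, so rank(P) = 2 but rank([P|b]) = 3.
Since the ranks differ, the system is inconsistent.

no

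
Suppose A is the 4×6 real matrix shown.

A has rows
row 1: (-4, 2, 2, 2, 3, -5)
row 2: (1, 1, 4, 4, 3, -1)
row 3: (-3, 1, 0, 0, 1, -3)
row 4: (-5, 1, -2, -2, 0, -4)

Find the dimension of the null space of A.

4

Row reduce to echelon form.
R2 ← R2 + (1/4)·R1: [0, 3/2, 9/2, 9/2, 15/4, -9/4]
R3 ← R3 − (3/4)·R1: [0, -1/2, -3/2, -3/2, -5/4, 3/4]
R4 ← R4 − (5/4)·R1: [0, -3/2, -9/2, -9/2, -15/4, 9/4]
R3 ← R3 + (1/3)·R2: [0, 0, 0, 0, 0, 0]
R4 ← R4 + R2: [0, 0, 0, 0, 0, 0]
2 nonzero rows, so rank(A) = 2.
A has 6 columns; by rank–nullity, nullity = 6 − 2 = 4.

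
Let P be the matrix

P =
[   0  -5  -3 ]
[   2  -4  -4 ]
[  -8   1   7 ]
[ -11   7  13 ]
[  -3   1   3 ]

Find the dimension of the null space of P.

1

Row reduce to echelon form.
Swap R1 ↔ R2
R3 ← R3 + (4)·R1: [0, -15, -9]
R4 ← R4 + (11/2)·R1: [0, -15, -9]
R5 ← R5 + (3/2)·R1: [0, -5, -3]
R3 ← R3 − (3)·R2: [0, 0, 0]
R4 ← R4 − (3)·R2: [0, 0, 0]
R5 ← R5 − R2: [0, 0, 0]
2 nonzero rows, so rank(P) = 2.
P has 3 columns; by rank–nullity, nullity = 3 − 2 = 1.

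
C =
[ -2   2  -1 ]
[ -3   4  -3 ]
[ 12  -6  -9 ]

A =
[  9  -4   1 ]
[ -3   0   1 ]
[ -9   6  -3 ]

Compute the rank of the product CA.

2

First compute CA:
[[-15,   2,   3],
 [-12,  -6,  10],
 [207, -102,  33]]
Now row reduce the product.
R2 ← R2 − (4/5)·R1: [0, -38/5, 38/5]
R3 ← R3 + (69/5)·R1: [0, -372/5, 372/5]
R3 ← R3 − (186/19)·R2: [0, 0, 0]
2 nonzero rows, so rank(CA) = 2.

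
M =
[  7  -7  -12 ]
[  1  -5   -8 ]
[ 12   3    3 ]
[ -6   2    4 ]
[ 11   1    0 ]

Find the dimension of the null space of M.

1

Row reduce to echelon form.
R2 ← R2 − (1/7)·R1: [0, -4, -44/7]
R3 ← R3 − (12/7)·R1: [0, 15, 165/7]
R4 ← R4 + (6/7)·R1: [0, -4, -44/7]
R5 ← R5 − (11/7)·R1: [0, 12, 132/7]
R3 ← R3 + (15/4)·R2: [0, 0, 0]
R4 ← R4 − R2: [0, 0, 0]
R5 ← R5 + (3)·R2: [0, 0, 0]
2 nonzero rows, so rank(M) = 2.
M has 3 columns; by rank–nullity, nullity = 3 − 2 = 1.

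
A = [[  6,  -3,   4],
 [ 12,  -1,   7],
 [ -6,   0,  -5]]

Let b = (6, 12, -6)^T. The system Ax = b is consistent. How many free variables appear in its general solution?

0

Row reduce the augmented matrix [A | b].
R2 ← R2 − (2)·R1: [0, 5, -1, 0]
R3 ← R3 + R1: [0, -3, -1, 0]
R3 ← R3 + (3/5)·R2: [0, 0, -8/5, 0]
The echelon form has 3 nonzero rows, and every pivot lies in the first 3 columns, so rank(A) = rank([A|b]) = 3.
The system is consistent.
Free variables = (unknowns) − (rank) = 3 − 3 = 0.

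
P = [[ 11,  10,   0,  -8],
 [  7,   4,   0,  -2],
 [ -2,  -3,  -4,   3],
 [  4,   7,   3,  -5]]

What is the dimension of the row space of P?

Row reduce to echelon form.
R2 ← R2 − (7/11)·R1: [0, -26/11, 0, 34/11]
R3 ← R3 + (2/11)·R1: [0, -13/11, -4, 17/11]
R4 ← R4 − (4/11)·R1: [0, 37/11, 3, -23/11]
R3 ← R3 − (1/2)·R2: [0, 0, -4, 0]
R4 ← R4 + (37/26)·R2: [0, 0, 3, 30/13]
R4 ← R4 + (3/4)·R3: [0, 0, 0, 30/13]
Echelon form has 4 nonzero rows, so rank(P) = 4.
The row space has dimension equal to the rank: 4.

4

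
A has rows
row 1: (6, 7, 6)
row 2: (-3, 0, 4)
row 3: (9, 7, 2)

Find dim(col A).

2

Row reduce to echelon form.
R2 ← R2 + (1/2)·R1: [0, 7/2, 7]
R3 ← R3 − (3/2)·R1: [0, -7/2, -7]
R3 ← R3 + R2: [0, 0, 0]
Echelon form has 2 nonzero rows, so rank(A) = 2.
The column space has dimension equal to the rank: 2.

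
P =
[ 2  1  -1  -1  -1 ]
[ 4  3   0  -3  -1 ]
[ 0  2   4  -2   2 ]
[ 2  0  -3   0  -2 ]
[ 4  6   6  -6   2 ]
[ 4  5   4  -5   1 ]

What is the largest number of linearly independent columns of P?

Row reduce to echelon form.
R2 ← R2 − (2)·R1: [0, 1, 2, -1, 1]
R4 ← R4 − R1: [0, -1, -2, 1, -1]
R5 ← R5 − (2)·R1: [0, 4, 8, -4, 4]
R6 ← R6 − (2)·R1: [0, 3, 6, -3, 3]
R3 ← R3 − (2)·R2: [0, 0, 0, 0, 0]
R4 ← R4 + R2: [0, 0, 0, 0, 0]
R5 ← R5 − (4)·R2: [0, 0, 0, 0, 0]
R6 ← R6 − (3)·R2: [0, 0, 0, 0, 0]
Echelon form has 2 nonzero rows, so rank(P) = 2.
The rank gives the maximum number of linearly independent columns: 2.

2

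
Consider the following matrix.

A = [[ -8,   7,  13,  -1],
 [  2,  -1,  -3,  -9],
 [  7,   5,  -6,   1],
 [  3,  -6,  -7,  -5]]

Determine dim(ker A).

Row reduce to echelon form.
R2 ← R2 + (1/4)·R1: [0, 3/4, 1/4, -37/4]
R3 ← R3 + (7/8)·R1: [0, 89/8, 43/8, 1/8]
R4 ← R4 + (3/8)·R1: [0, -27/8, -17/8, -43/8]
R3 ← R3 − (89/6)·R2: [0, 0, 5/3, 412/3]
R4 ← R4 + (9/2)·R2: [0, 0, -1, -47]
R4 ← R4 + (3/5)·R3: [0, 0, 0, 177/5]
4 nonzero rows, so rank(A) = 4.
A has 4 columns; by rank–nullity, nullity = 4 − 4 = 0.

0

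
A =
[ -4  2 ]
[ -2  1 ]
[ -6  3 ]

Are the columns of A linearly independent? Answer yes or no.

no

Row reduce A to echelon form.
R2 ← R2 − (1/2)·R1: [0, 0]
R3 ← R3 − (3/2)·R1: [0, 0]
1 pivot among 2 columns.
Only 1 < 2 pivot columns, so the columns are linearly dependent.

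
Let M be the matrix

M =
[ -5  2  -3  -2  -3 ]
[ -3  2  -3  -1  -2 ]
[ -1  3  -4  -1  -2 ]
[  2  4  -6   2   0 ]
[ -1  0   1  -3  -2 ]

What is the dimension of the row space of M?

3

Row reduce to echelon form.
R2 ← R2 − (3/5)·R1: [0, 4/5, -6/5, 1/5, -1/5]
R3 ← R3 − (1/5)·R1: [0, 13/5, -17/5, -3/5, -7/5]
R4 ← R4 + (2/5)·R1: [0, 24/5, -36/5, 6/5, -6/5]
R5 ← R5 − (1/5)·R1: [0, -2/5, 8/5, -13/5, -7/5]
R3 ← R3 − (13/4)·R2: [0, 0, 1/2, -5/4, -3/4]
R4 ← R4 − (6)·R2: [0, 0, 0, 0, 0]
R5 ← R5 + (1/2)·R2: [0, 0, 1, -5/2, -3/2]
R5 ← R5 − (2)·R3: [0, 0, 0, 0, 0]
Echelon form has 3 nonzero rows, so rank(M) = 3.
The row space has dimension equal to the rank: 3.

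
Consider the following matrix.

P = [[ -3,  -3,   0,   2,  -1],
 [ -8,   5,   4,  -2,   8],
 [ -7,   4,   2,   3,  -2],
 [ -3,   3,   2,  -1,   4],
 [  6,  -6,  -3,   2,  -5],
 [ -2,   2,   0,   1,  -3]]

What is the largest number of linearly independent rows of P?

4

Row reduce to echelon form.
R2 ← R2 − (8/3)·R1: [0, 13, 4, -22/3, 32/3]
R3 ← R3 − (7/3)·R1: [0, 11, 2, -5/3, 1/3]
R4 ← R4 − R1: [0, 6, 2, -3, 5]
R5 ← R5 + (2)·R1: [0, -12, -3, 6, -7]
R6 ← R6 − (2/3)·R1: [0, 4, 0, -1/3, -7/3]
R3 ← R3 − (11/13)·R2: [0, 0, -18/13, 59/13, -113/13]
R4 ← R4 − (6/13)·R2: [0, 0, 2/13, 5/13, 1/13]
R5 ← R5 + (12/13)·R2: [0, 0, 9/13, -10/13, 37/13]
R6 ← R6 − (4/13)·R2: [0, 0, -16/13, 25/13, -73/13]
R4 ← R4 + (1/9)·R3: [0, 0, 0, 8/9, -8/9]
R5 ← R5 + (1/2)·R3: [0, 0, 0, 3/2, -3/2]
R6 ← R6 − (8/9)·R3: [0, 0, 0, -19/9, 19/9]
R5 ← R5 − (27/16)·R4: [0, 0, 0, 0, 0]
R6 ← R6 + (19/8)·R4: [0, 0, 0, 0, 0]
Echelon form has 4 nonzero rows, so rank(P) = 4.
The rank gives the maximum number of linearly independent rows: 4.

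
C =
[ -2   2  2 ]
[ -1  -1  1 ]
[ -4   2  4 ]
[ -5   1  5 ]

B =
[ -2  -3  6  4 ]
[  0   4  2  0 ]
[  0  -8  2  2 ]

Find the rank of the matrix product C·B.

2

First compute CB:
[[  4,  -2,  -4,  -4],
 [  2,  -9,  -6,  -2],
 [  8, -12, -12,  -8],
 [ 10, -21, -18, -10]]
Now row reduce the product.
R2 ← R2 − (1/2)·R1: [0, -8, -4, 0]
R3 ← R3 − (2)·R1: [0, -8, -4, 0]
R4 ← R4 − (5/2)·R1: [0, -16, -8, 0]
R3 ← R3 − R2: [0, 0, 0, 0]
R4 ← R4 − (2)·R2: [0, 0, 0, 0]
2 nonzero rows, so rank(CB) = 2.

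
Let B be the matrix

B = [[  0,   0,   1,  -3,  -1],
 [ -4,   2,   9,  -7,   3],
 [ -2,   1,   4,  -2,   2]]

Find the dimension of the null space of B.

Row reduce to echelon form.
Swap R1 ↔ R2
R3 ← R3 − (1/2)·R1: [0, 0, -1/2, 3/2, 1/2]
R3 ← R3 + (1/2)·R2: [0, 0, 0, 0, 0]
2 nonzero rows, so rank(B) = 2.
B has 5 columns; by rank–nullity, nullity = 5 − 2 = 3.

3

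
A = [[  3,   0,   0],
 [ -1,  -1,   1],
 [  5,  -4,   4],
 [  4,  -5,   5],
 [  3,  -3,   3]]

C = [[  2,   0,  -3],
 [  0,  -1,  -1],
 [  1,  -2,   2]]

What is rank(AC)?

First compute AC:
[[  6,   0,  -9],
 [ -1,  -1,   6],
 [ 14,  -4,  -3],
 [ 13,  -5,   3],
 [  9,  -3,   0]]
Now row reduce the product.
R2 ← R2 + (1/6)·R1: [0, -1, 9/2]
R3 ← R3 − (7/3)·R1: [0, -4, 18]
R4 ← R4 − (13/6)·R1: [0, -5, 45/2]
R5 ← R5 − (3/2)·R1: [0, -3, 27/2]
R3 ← R3 − (4)·R2: [0, 0, 0]
R4 ← R4 − (5)·R2: [0, 0, 0]
R5 ← R5 − (3)·R2: [0, 0, 0]
2 nonzero rows, so rank(AC) = 2.

2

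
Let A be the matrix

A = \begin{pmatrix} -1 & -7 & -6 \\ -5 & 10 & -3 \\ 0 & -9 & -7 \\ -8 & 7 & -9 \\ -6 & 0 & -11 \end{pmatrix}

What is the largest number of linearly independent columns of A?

3

Row reduce to echelon form.
R2 ← R2 − (5)·R1: [0, 45, 27]
R4 ← R4 − (8)·R1: [0, 63, 39]
R5 ← R5 − (6)·R1: [0, 42, 25]
R3 ← R3 + (1/5)·R2: [0, 0, -8/5]
R4 ← R4 − (7/5)·R2: [0, 0, 6/5]
R5 ← R5 − (14/15)·R2: [0, 0, -1/5]
R4 ← R4 + (3/4)·R3: [0, 0, 0]
R5 ← R5 − (1/8)·R3: [0, 0, 0]
Echelon form has 3 nonzero rows, so rank(A) = 3.
The rank gives the maximum number of linearly independent columns: 3.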